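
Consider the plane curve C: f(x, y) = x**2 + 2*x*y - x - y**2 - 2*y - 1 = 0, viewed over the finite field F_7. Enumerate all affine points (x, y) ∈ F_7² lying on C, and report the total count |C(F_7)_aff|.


Affine F_7-points: {(0, 6), (2, 4), (2, 5), (3, 5), (3, 6), (5, 4)}; count = 6.

For each of the 49 pairs (x, y) ∈ F_7², evaluate f(x, y) mod 7. Record the zeros.
  x = 0: [0↦6, 1↦3, 2↦5, 3↦5, 4↦3, 5↦6, 6↦0]  zeros at y ∈ {6}
  x = 1: [0↦6, 1↦5, 2↦2, 3↦4, 4↦4, 5↦2, 6↦5]  zeros at y ∈ ∅
  x = 2: [0↦1, 1↦2, 2↦1, 3↦5, 4↦0, 5↦0, 6↦5]  zeros at y ∈ {4, 5}
  x = 3: [0↦5, 1↦1, 2↦2, 3↦1, 4↦5, 5↦0, 6↦0]  zeros at y ∈ {5, 6}
  x = 4: [0↦4, 1↦2, 2↦5, 3↦6, 4↦5, 5↦2, 6↦4]  zeros at y ∈ ∅
  x = 5: [0↦5, 1↦5, 2↦3, 3↦6, 4↦0, 5↦6, 6↦3]  zeros at y ∈ {4}
  x = 6: [0↦1, 1↦3, 2↦3, 3↦1, 4↦4, 5↦5, 6↦4]  zeros at y ∈ ∅
Collecting zeros: affine points = {(0, 6), (2, 4), (2, 5), (3, 5), (3, 6), (5, 4)}.
Total count |C(F_7)_aff| = 6.


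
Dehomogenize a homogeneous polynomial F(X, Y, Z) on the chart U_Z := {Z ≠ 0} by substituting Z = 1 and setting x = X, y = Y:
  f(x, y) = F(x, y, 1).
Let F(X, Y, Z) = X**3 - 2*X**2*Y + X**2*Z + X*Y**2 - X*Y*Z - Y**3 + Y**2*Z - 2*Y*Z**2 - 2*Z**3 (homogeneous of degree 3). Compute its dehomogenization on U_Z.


f(x, y) = x**3 - 2*x**2*y + x**2 + x*y**2 - x*y - y**3 + y**2 - 2*y - 2

On U_Z we set Z = 1. Each monomial c·X^i·Y^j·Z^k in F becomes c·x^i·y^j·1^k = c·x^i·y^j.
Substituting Z = 1: F(X, Y, 1) = x**3 - 2*x**2*y + x**2 + x*y**2 - x*y - y**3 + y**2 - 2*y - 2.
Note: deg(f) ≤ deg(F) = 3; strict inequality happens when F is divisible by Z (lost terms).


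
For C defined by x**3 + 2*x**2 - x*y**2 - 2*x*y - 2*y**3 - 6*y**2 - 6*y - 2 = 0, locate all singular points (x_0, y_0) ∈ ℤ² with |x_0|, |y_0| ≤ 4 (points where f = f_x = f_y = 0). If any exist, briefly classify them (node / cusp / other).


Singular points: {(-1, -1)}; classification: node.

Compute partial derivatives:
  f_x = 3*x**2 + 4*x - y**2 - 2*y.
  f_y = -2*x*y - 2*x - 6*y**2 - 12*y - 6.
Scan x_0 ∈ {−4, ..., 4}. For each x_0, f_y(x_0, y) is a polynomial in y; find its integer roots y ∈ {−4, ..., 4}, then test f_x and f at those candidates.
  x = -4: f_y(-4, y) = -6*y**2 - 4*y + 2; vanishes at y ∈ {-1}. (-4, -1): f_x = 33 ≠ 0.
  x = -3: f_y(-3, y) = -6*y**2 - 6*y; vanishes at y ∈ {-1, 0}. (-3, -1): f_x = 16 ≠ 0; (-3, 0): f_x = 15 ≠ 0.
  x = -2: f_y(-2, y) = -6*y**2 - 8*y - 2; vanishes at y ∈ {-1}. (-2, -1): f_x = 5 ≠ 0.
  x = -1: f_y(-1, y) = -6*y**2 - 10*y - 4; vanishes at y ∈ {-1}. (-1, -1): f_x = 0, f = 0 — SINGULAR.
  x = 0: f_y(0, y) = -6*y**2 - 12*y - 6; vanishes at y ∈ {-1}. (0, -1): f_x = 1 ≠ 0.
  x = 1: f_y(1, y) = -6*y**2 - 14*y - 8; vanishes at y ∈ {-1}. (1, -1): f_x = 8 ≠ 0.
  x = 2: f_y(2, y) = -6*y**2 - 16*y - 10; vanishes at y ∈ {-1}. (2, -1): f_x = 21 ≠ 0.
  x = 3: f_y(3, y) = -6*y**2 - 18*y - 12; vanishes at y ∈ {-2, -1}. (3, -2): f_x = 39 ≠ 0; (3, -1): f_x = 40 ≠ 0.
  x = 4: f_y(4, y) = -6*y**2 - 20*y - 14; vanishes at y ∈ {-1}. (4, -1): f_x = 65 ≠ 0.
Only singular point on the grid: (-1, -1).
Classify: substitute x = -1 + u, y = -1 + v and expand: f = u**3 - u**2 - u*v**2 - 2*v**3 + v**2.
No constant or linear terms (consistent with a singular point). Quadratic part: -u**2 + v**2. Cubic part: u**3 - u*v**2 - 2*v**3.
The quadratic part v**2 - u**2 = (v − u)(v + u) splits into two distinct linear factors, so there are two distinct tangent lines y − -1 = ±(x − -1) — this is a node (ordinary double point).
Classification: node.


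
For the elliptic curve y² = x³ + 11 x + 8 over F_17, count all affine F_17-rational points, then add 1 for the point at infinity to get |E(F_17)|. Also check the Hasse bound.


Affine points = {(0, 5), (0, 12), (2, 2), (2, 15), (3, 0), (5, 1), (5, 16), (6, 1), (6, 16), (8, 8), (8, 9), (10, 8), (10, 9), (11, 7), (11, 10), (12, 7), (12, 10), (13, 6), (13, 11), (14, 4), (14, 13), (16, 8), (16, 9)}; affine count = 23; |E(F_17)| = 24.

Discriminant check: Δ ∝ 4a³ + 27b² = 4·11³ + 27·8² = 4·1331 + 27·64 ≡ 14 (mod 17). Nonzero ⇒ E is nonsingular.
For each x ∈ F_17, compute rhs = x³ + 11·x + 8 mod 17, then count y ∈ F_17 with y² ≡ rhs.
  x = 0: rhs = 8, matching y values: 5, 12 (2 points).
  x = 1: rhs = 3, matching y values: none (0 points).
  x = 2: rhs = 4, matching y values: 2, 15 (2 points).
  x = 3: rhs = 0, matching y values: 0 (1 points).
  x = 4: rhs = 14, matching y values: none (0 points).
  x = 5: rhs = 1, matching y values: 1, 16 (2 points).
  x = 6: rhs = 1, matching y values: 1, 16 (2 points).
  x = 7: rhs = 3, matching y values: none (0 points).
  x = 8: rhs = 13, matching y values: 8, 9 (2 points).
  x = 9: rhs = 3, matching y values: none (0 points).
  x = 10: rhs = 13, matching y values: 8, 9 (2 points).
  x = 11: rhs = 15, matching y values: 7, 10 (2 points).
  x = 12: rhs = 15, matching y values: 7, 10 (2 points).
  x = 13: rhs = 2, matching y values: 6, 11 (2 points).
  x = 14: rhs = 16, matching y values: 4, 13 (2 points).
  x = 15: rhs = 12, matching y values: none (0 points).
  x = 16: rhs = 13, matching y values: 8, 9 (2 points).
Total affine count: 23.
Full point count |E(F_17)| = 23 + 1 = 24.
Hasse bound: |24 − (17+1)| = |6| = 6 ≤ 2√17 ≈ 8.2462 ✓.


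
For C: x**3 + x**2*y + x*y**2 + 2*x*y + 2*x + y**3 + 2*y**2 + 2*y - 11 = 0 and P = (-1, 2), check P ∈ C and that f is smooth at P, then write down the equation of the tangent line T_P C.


Tangent line at P: 9*x + 17*y - 25 = 0.

Step 1: f(-1, 2) = 0, so P lies on C.
Step 2: partial derivatives
  f_x(x, y) = 3*x**2 + 2*x*y + y**2 + 2*y + 2, f_y(x, y) = x**2 + 2*x*y + 2*x + 3*y**2 + 4*y + 2.
  f_x(P) = 9, f_y(P) = 17 (gradient nonzero, so P is smooth).
Step 3: tangent line at P: 9·(x − -1) + 17·(y − 2) = 0.
Expanding: 9*x + 17*y - 25 = 0.


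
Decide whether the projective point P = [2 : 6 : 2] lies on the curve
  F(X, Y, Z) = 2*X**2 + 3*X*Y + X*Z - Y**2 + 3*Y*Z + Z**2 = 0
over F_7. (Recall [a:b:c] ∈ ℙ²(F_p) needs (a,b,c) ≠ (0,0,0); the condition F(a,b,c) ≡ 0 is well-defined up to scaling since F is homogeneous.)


F(2,6,2) ≡ 3 (mod 7); P is NOT on the curve.

Evaluate F(2, 6, 2) term-by-term (mod 7).
  2*X**2 ↦ 2·4·1·1 = 8
  3*X*Y ↦ 3·2·6·1 = 36
  X*Z ↦ 1·2·1·2 = 4
  -Y**2 ↦ -1·1·36·1 = -36
  3*Y*Z ↦ 3·1·6·2 = 36
  Z**2 ↦ 1·1·1·4 = 4
Sum: F(2, 6, 2) = (8) + (36) + (4) + (-36) + (36) + (4) = 52.
Reducing mod 7: 52 ≡ 3 (mod 7).
Since F(a, b, c) ≡ 3 ≠ 0 (mod 7), P does NOT lie on the curve.


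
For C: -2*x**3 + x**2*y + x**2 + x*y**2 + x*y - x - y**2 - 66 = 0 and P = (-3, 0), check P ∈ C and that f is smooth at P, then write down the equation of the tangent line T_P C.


Tangent line at P: -61*x + 6*y - 183 = 0.

Step 1: f(-3, 0) = 0, so P lies on C.
Step 2: partial derivatives
  f_x(x, y) = -6*x**2 + 2*x*y + 2*x + y**2 + y - 1, f_y(x, y) = x**2 + 2*x*y + x - 2*y.
  f_x(P) = -61, f_y(P) = 6 (gradient nonzero, so P is smooth).
Step 3: tangent line at P: -61·(x − -3) + 6·(y − 0) = 0.
Expanding: -61*x + 6*y - 183 = 0.


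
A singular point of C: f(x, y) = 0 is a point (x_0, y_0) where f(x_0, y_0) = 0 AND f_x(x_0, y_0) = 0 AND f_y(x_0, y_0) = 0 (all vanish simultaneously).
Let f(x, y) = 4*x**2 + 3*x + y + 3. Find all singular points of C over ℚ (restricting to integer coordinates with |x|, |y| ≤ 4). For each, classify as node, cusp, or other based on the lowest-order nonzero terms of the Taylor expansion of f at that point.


No singular points in the scanned grid; C is smooth there.

Compute partial derivatives:
  f_x = 8*x + 3.
  f_y = 1.
f_y = 1 is a nonzero constant, so f_y never vanishes: no point (x, y) can satisfy f = f_x = f_y = 0. In particular no (x, y) ∈ {−4, ..., 4}² is singular; the curve is smooth.


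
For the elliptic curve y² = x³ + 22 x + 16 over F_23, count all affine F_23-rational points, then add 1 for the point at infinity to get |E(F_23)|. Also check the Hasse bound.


Affine points = {(0, 4), (0, 19), (1, 4), (1, 19), (9, 0), (11, 5), (11, 18), (14, 3), (14, 20), (15, 8), (15, 15), (16, 5), (16, 18), (17, 6), (17, 17), (19, 5), (19, 18), (22, 4), (22, 19)}; affine count = 19; |E(F_23)| = 20.

Discriminant check: Δ ∝ 4a³ + 27b² = 4·22³ + 27·16² = 4·10648 + 27·256 ≡ 8 (mod 23). Nonzero ⇒ E is nonsingular.
For each x ∈ F_23, compute rhs = x³ + 22·x + 16 mod 23, then count y ∈ F_23 with y² ≡ rhs.
  x = 0: rhs = 16, matching y values: 4, 19 (2 points).
  x = 1: rhs = 16, matching y values: 4, 19 (2 points).
  x = 2: rhs = 22, matching y values: none (0 points).
  x = 3: rhs = 17, matching y values: none (0 points).
  x = 4: rhs = 7, matching y values: none (0 points).
  x = 5: rhs = 21, matching y values: none (0 points).
  x = 6: rhs = 19, matching y values: none (0 points).
  x = 7: rhs = 7, matching y values: none (0 points).
  x = 8: rhs = 14, matching y values: none (0 points).
  x = 9: rhs = 0, matching y values: 0 (1 points).
  x = 10: rhs = 17, matching y values: none (0 points).
  x = 11: rhs = 2, matching y values: 5, 18 (2 points).
  x = 12: rhs = 7, matching y values: none (0 points).
  x = 13: rhs = 15, matching y values: none (0 points).
  x = 14: rhs = 9, matching y values: 3, 20 (2 points).
  x = 15: rhs = 18, matching y values: 8, 15 (2 points).
  x = 16: rhs = 2, matching y values: 5, 18 (2 points).
  x = 17: rhs = 13, matching y values: 6, 17 (2 points).
  x = 18: rhs = 11, matching y values: none (0 points).
  x = 19: rhs = 2, matching y values: 5, 18 (2 points).
  x = 20: rhs = 15, matching y values: none (0 points).
  x = 21: rhs = 10, matching y values: none (0 points).
  x = 22: rhs = 16, matching y values: 4, 19 (2 points).
Total affine count: 19.
Full point count |E(F_23)| = 19 + 1 = 20.
Hasse bound: |20 − (23+1)| = |-4| = 4 ≤ 2√23 ≈ 9.5917 ✓.


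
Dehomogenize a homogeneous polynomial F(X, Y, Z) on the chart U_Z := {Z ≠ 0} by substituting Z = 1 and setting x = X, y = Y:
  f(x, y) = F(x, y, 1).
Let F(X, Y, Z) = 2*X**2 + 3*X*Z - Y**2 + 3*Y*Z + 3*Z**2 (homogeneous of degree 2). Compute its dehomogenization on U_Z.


f(x, y) = 2*x**2 + 3*x - y**2 + 3*y + 3

On U_Z we set Z = 1. Each monomial c·X^i·Y^j·Z^k in F becomes c·x^i·y^j·1^k = c·x^i·y^j.
Substituting Z = 1: F(X, Y, 1) = 2*x**2 + 3*x - y**2 + 3*y + 3.
Note: deg(f) ≤ deg(F) = 2; strict inequality happens when F is divisible by Z (lost terms).


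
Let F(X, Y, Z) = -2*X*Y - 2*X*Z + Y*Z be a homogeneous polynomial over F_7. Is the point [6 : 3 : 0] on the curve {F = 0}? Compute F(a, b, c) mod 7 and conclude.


F(6,3,0) ≡ 6 (mod 7); P is NOT on the curve.

Evaluate F(6, 3, 0) term-by-term (mod 7).
  -2*X*Y ↦ -2·6·3·1 = -36
  -2*X*Z ↦ -2·6·1·0 = 0
  Y*Z ↦ 1·1·3·0 = 0
Sum: F(6, 3, 0) = (-36) + (0) + (0) = -36.
Reducing mod 7: -36 ≡ 6 (mod 7).
Since F(a, b, c) ≡ 6 ≠ 0 (mod 7), P does NOT lie on the curve.


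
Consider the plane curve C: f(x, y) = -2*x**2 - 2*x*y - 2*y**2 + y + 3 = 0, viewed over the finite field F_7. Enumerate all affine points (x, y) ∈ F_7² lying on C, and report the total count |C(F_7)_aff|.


Affine F_7-points: {(0, 5), (0, 6), (1, 4), (1, 6), (2, 4), (2, 5)}; count = 6.

For each of the 49 pairs (x, y) ∈ F_7², evaluate f(x, y) mod 7. Record the zeros.
  x = 0: [0↦3, 1↦2, 2↦4, 3↦2, 4↦3, 5↦0, 6↦0]  zeros at y ∈ {5, 6}
  x = 1: [0↦1, 1↦5, 2↦5, 3↦1, 4↦0, 5↦2, 6↦0]  zeros at y ∈ {4, 6}
  x = 2: [0↦2, 1↦4, 2↦2, 3↦3, 4↦0, 5↦0, 6↦3]  zeros at y ∈ {4, 5}
  x = 3: [0↦6, 1↦6, 2↦2, 3↦1, 4↦3, 5↦1, 6↦2]  zeros at y ∈ ∅
  x = 4: [0↦6, 1↦4, 2↦5, 3↦2, 4↦2, 5↦5, 6↦4]  zeros at y ∈ ∅
  x = 5: [0↦2, 1↦5, 2↦4, 3↦6, 4↦4, 5↦5, 6↦2]  zeros at y ∈ ∅
  x = 6: [0↦1, 1↦2, 2↦6, 3↦6, 4↦2, 5↦1, 6↦3]  zeros at y ∈ ∅
Collecting zeros: affine points = {(0, 5), (0, 6), (1, 4), (1, 6), (2, 4), (2, 5)}.
Total count |C(F_7)_aff| = 6.


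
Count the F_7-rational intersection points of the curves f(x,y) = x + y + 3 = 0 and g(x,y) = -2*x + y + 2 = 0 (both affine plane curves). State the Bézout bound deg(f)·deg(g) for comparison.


Common zeros: {(2, 2)}; count = 1; Bézout bound = 1.

deg(f) = 1, deg(g) = 1, so Bézout bound = 1.
Scan x ∈ F_7. For each x, list the y ∈ F_7 with f(x, y) ≡ 0 and those with g(x, y) ≡ 0 (mod 7); the common zeros in that column are the intersection.
  x = 0: f ≡ 0 at y ∈ {4}; g ≡ 0 at y ∈ {5}; common: ∅.
  x = 1: f ≡ 0 at y ∈ {3}; g ≡ 0 at y ∈ {0}; common: ∅.
  x = 2: f ≡ 0 at y ∈ {2}; g ≡ 0 at y ∈ {2}; common: {2}.
  x = 3: f ≡ 0 at y ∈ {1}; g ≡ 0 at y ∈ {4}; common: ∅.
  x = 4: f ≡ 0 at y ∈ {0}; g ≡ 0 at y ∈ {6}; common: ∅.
  x = 5: f ≡ 0 at y ∈ {6}; g ≡ 0 at y ∈ {1}; common: ∅.
  x = 6: f ≡ 0 at y ∈ {5}; g ≡ 0 at y ∈ {3}; common: ∅.
Collecting: common zeros = {(2, 2)}, so the count is 1.
Comparison with the Bézout bound: 1 ≤ 1 = deg(f)·deg(g), as expected for curves with no common component (the bound is attained).


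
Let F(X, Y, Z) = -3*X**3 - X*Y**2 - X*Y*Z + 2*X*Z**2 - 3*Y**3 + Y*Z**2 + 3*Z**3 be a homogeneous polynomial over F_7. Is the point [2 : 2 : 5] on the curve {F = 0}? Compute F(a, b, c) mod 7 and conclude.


F(2,2,5) ≡ 1 (mod 7); P is NOT on the curve.

Evaluate F(2, 2, 5) term-by-term (mod 7).
  -3*X**3 ↦ -3·8·1·1 = -24
  -X*Y**2 ↦ -1·2·4·1 = -8
  -X*Y*Z ↦ -1·2·2·5 = -20
  2*X*Z**2 ↦ 2·2·1·25 = 100
  -3*Y**3 ↦ -3·1·8·1 = -24
  Y*Z**2 ↦ 1·1·2·25 = 50
  3*Z**3 ↦ 3·1·1·125 = 375
Sum: F(2, 2, 5) = (-24) + (-8) + (-20) + (100) + (-24) + (50) + (375) = 449.
Reducing mod 7: 449 ≡ 1 (mod 7).
Since F(a, b, c) ≡ 1 ≠ 0 (mod 7), P does NOT lie on the curve.


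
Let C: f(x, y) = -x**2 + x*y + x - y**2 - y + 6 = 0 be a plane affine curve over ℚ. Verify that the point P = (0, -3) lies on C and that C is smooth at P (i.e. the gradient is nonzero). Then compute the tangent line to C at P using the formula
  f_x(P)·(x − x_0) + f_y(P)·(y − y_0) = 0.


Tangent line at P: -2*x + 5*y + 15 = 0.

Step 1: f(0, -3) = 0, so P lies on C.
Step 2: partial derivatives
  f_x(x, y) = -2*x + y + 1, f_y(x, y) = x - 2*y - 1.
  f_x(P) = -2, f_y(P) = 5 (gradient nonzero, so P is smooth).
Step 3: tangent line at P: -2·(x − 0) + 5·(y − -3) = 0.
Expanding: -2*x + 5*y + 15 = 0.


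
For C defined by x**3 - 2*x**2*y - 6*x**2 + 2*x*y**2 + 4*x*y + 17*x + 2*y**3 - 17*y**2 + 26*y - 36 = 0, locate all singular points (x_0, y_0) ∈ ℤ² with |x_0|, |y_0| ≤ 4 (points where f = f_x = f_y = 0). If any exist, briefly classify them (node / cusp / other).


Singular points: {(3, 2)}; classification: node.

Compute partial derivatives:
  f_x = 3*x**2 - 4*x*y - 12*x + 2*y**2 + 4*y + 17.
  f_y = -2*x**2 + 4*x*y + 4*x + 6*y**2 - 34*y + 26.
Scan x_0 ∈ {−4, ..., 4}. For each x_0, f_y(x_0, y) is a polynomial in y; find its integer roots y ∈ {−4, ..., 4}, then test f_x and f at those candidates.
  x = -4: f_y(-4, y) = 6*y**2 - 50*y - 22; no integer root y with |y| ≤ 4.
  x = -3: f_y(-3, y) = 6*y**2 - 46*y - 4; no integer root y with |y| ≤ 4.
  x = -2: f_y(-2, y) = 6*y**2 - 42*y + 10; no integer root y with |y| ≤ 4.
  x = -1: f_y(-1, y) = 6*y**2 - 38*y + 20; no integer root y with |y| ≤ 4.
  x = 0: f_y(0, y) = 6*y**2 - 34*y + 26; no integer root y with |y| ≤ 4.
  x = 1: f_y(1, y) = 6*y**2 - 30*y + 28; no integer root y with |y| ≤ 4.
  x = 2: f_y(2, y) = 6*y**2 - 26*y + 26; no integer root y with |y| ≤ 4.
  x = 3: f_y(3, y) = 6*y**2 - 22*y + 20; vanishes at y ∈ {2}. (3, 2): f_x = 0, f = 0 — SINGULAR.
  x = 4: f_y(4, y) = 6*y**2 - 18*y + 10; no integer root y with |y| ≤ 4.
Only singular point on the grid: (3, 2).
Classify: substitute x = 3 + u, y = 2 + v and expand: f = u**3 - 2*u**2*v - u**2 + 2*u*v**2 + 2*v**3 + v**2.
No constant or linear terms (consistent with a singular point). Quadratic part: -u**2 + v**2. Cubic part: u**3 - 2*u**2*v + 2*u*v**2 + 2*v**3.
The quadratic part v**2 - u**2 = (v − u)(v + u) splits into two distinct linear factors, so there are two distinct tangent lines y − 2 = ±(x − 3) — this is a node (ordinary double point).
Classification: node.


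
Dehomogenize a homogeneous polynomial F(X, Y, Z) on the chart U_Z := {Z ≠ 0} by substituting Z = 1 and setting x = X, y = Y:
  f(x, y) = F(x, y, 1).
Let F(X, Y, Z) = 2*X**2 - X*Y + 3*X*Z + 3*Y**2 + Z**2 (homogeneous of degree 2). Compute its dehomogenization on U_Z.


f(x, y) = 2*x**2 - x*y + 3*x + 3*y**2 + 1

On U_Z we set Z = 1. Each monomial c·X^i·Y^j·Z^k in F becomes c·x^i·y^j·1^k = c·x^i·y^j.
Substituting Z = 1: F(X, Y, 1) = 2*x**2 - x*y + 3*x + 3*y**2 + 1.
Note: deg(f) ≤ deg(F) = 2; strict inequality happens when F is divisible by Z (lost terms).


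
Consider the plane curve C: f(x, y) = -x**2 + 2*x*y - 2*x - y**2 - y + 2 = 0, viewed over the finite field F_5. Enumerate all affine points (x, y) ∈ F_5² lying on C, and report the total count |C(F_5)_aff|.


Affine F_5-points: {(0, 1), (0, 3), (2, 4), (4, 3), (4, 4)}; count = 5.

For each of the 25 pairs (x, y) ∈ F_5², evaluate f(x, y) mod 5. Record the zeros.
  x = 0: [0↦2, 1↦0, 2↦1, 3↦0, 4↦2]  zeros at y ∈ {1, 3}
  x = 1: [0↦4, 1↦4, 2↦2, 3↦3, 4↦2]  zeros at y ∈ ∅
  x = 2: [0↦4, 1↦1, 2↦1, 3↦4, 4↦0]  zeros at y ∈ {4}
  x = 3: [0↦2, 1↦1, 2↦3, 3↦3, 4↦1]  zeros at y ∈ ∅
  x = 4: [0↦3, 1↦4, 2↦3, 3↦0, 4↦0]  zeros at y ∈ {3, 4}
Collecting zeros: affine points = {(0, 1), (0, 3), (2, 4), (4, 3), (4, 4)}.
Total count |C(F_5)_aff| = 5.


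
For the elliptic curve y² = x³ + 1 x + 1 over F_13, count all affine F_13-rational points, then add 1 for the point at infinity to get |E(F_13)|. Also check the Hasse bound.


Affine points = {(0, 1), (0, 12), (1, 4), (1, 9), (4, 2), (4, 11), (5, 1), (5, 12), (7, 0), (8, 1), (8, 12), (10, 6), (10, 7), (11, 2), (11, 11), (12, 5), (12, 8)}; affine count = 17; |E(F_13)| = 18.

Discriminant check: Δ ∝ 4a³ + 27b² = 4·1³ + 27·1² = 4·1 + 27·1 ≡ 5 (mod 13). Nonzero ⇒ E is nonsingular.
For each x ∈ F_13, compute rhs = x³ + 1·x + 1 mod 13, then count y ∈ F_13 with y² ≡ rhs.
  x = 0: rhs = 1, matching y values: 1, 12 (2 points).
  x = 1: rhs = 3, matching y values: 4, 9 (2 points).
  x = 2: rhs = 11, matching y values: none (0 points).
  x = 3: rhs = 5, matching y values: none (0 points).
  x = 4: rhs = 4, matching y values: 2, 11 (2 points).
  x = 5: rhs = 1, matching y values: 1, 12 (2 points).
  x = 6: rhs = 2, matching y values: none (0 points).
  x = 7: rhs = 0, matching y values: 0 (1 points).
  x = 8: rhs = 1, matching y values: 1, 12 (2 points).
  x = 9: rhs = 11, matching y values: none (0 points).
  x = 10: rhs = 10, matching y values: 6, 7 (2 points).
  x = 11: rhs = 4, matching y values: 2, 11 (2 points).
  x = 12: rhs = 12, matching y values: 5, 8 (2 points).
Total affine count: 17.
Full point count |E(F_13)| = 17 + 1 = 18.
Hasse bound: |18 − (13+1)| = |4| = 4 ≤ 2√13 ≈ 7.2111 ✓.


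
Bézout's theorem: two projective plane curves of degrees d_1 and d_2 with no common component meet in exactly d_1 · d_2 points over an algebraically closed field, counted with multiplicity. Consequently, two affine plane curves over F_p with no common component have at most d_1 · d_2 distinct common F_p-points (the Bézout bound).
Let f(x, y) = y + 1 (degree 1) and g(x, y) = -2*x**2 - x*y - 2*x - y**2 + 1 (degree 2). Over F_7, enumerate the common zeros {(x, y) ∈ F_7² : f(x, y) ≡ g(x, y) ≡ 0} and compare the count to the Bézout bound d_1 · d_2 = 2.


Common zeros: {(0, 6), (3, 6)}; count = 2; Bézout bound = 2.

deg(f) = 1, deg(g) = 2, so Bézout bound = 2.
Scan x ∈ F_7. For each x, list the y ∈ F_7 with f(x, y) ≡ 0 and those with g(x, y) ≡ 0 (mod 7); the common zeros in that column are the intersection.
  x = 0: f ≡ 0 at y ∈ {6}; g ≡ 0 at y ∈ {1, 6}; common: {6}.
  x = 1: f ≡ 0 at y ∈ {6}; g ≡ 0 at y ∈ ∅; common: ∅.
  x = 2: f ≡ 0 at y ∈ {6}; g ≡ 0 at y ∈ {1, 4}; common: ∅.
  x = 3: f ≡ 0 at y ∈ {6}; g ≡ 0 at y ∈ {5, 6}; common: {6}.
  x = 4: f ≡ 0 at y ∈ {6}; g ≡ 0 at y ∈ {5}; common: ∅.
  x = 5: f ≡ 0 at y ∈ {6}; g ≡ 0 at y ∈ ∅; common: ∅.
  x = 6: f ≡ 0 at y ∈ {6}; g ≡ 0 at y ∈ ∅; common: ∅.
Collecting: common zeros = {(0, 6), (3, 6)}, so the count is 2.
Comparison with the Bézout bound: 2 ≤ 2 = deg(f)·deg(g), as expected for curves with no common component (the bound is attained).


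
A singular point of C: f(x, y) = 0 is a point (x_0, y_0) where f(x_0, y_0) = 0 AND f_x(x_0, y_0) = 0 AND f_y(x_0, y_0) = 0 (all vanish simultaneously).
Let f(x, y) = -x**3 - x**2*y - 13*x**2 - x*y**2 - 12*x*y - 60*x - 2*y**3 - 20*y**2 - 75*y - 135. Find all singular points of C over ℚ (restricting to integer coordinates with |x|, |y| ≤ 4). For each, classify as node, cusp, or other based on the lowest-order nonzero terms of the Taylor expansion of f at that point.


Singular points: {(-3, -3)}; classification: node.

Compute partial derivatives:
  f_x = -3*x**2 - 2*x*y - 26*x - y**2 - 12*y - 60.
  f_y = -x**2 - 2*x*y - 12*x - 6*y**2 - 40*y - 75.
Scan x_0 ∈ {−4, ..., 4}. For each x_0, f_y(x_0, y) is a polynomial in y; find its integer roots y ∈ {−4, ..., 4}, then test f_x and f at those candidates.
  x = -4: f_y(-4, y) = -6*y**2 - 32*y - 43; no integer root y with |y| ≤ 4.
  x = -3: f_y(-3, y) = -6*y**2 - 34*y - 48; vanishes at y ∈ {-3}. (-3, -3): f_x = 0, f = 0 — SINGULAR.
  x = -2: f_y(-2, y) = -6*y**2 - 36*y - 55; no integer root y with |y| ≤ 4.
  x = -1: f_y(-1, y) = -6*y**2 - 38*y - 64; no integer root y with |y| ≤ 4.
  x = 0: f_y(0, y) = -6*y**2 - 40*y - 75; no integer root y with |y| ≤ 4.
  x = 1: f_y(1, y) = -6*y**2 - 42*y - 88; no integer root y with |y| ≤ 4.
  x = 2: f_y(2, y) = -6*y**2 - 44*y - 103; no integer root y with |y| ≤ 4.
  x = 3: f_y(3, y) = -6*y**2 - 46*y - 120; no integer root y with |y| ≤ 4.
  x = 4: f_y(4, y) = -6*y**2 - 48*y - 139; no integer root y with |y| ≤ 4.
Only singular point on the grid: (-3, -3).
Classify: substitute x = -3 + u, y = -3 + v and expand: f = -u**3 - u**2*v - u**2 - u*v**2 - 2*v**3 + v**2.
No constant or linear terms (consistent with a singular point). Quadratic part: -u**2 + v**2. Cubic part: -u**3 - u**2*v - u*v**2 - 2*v**3.
The quadratic part v**2 - u**2 = (v − u)(v + u) splits into two distinct linear factors, so there are two distinct tangent lines y − -3 = ±(x − -3) — this is a node (ordinary double point).
Classification: node.


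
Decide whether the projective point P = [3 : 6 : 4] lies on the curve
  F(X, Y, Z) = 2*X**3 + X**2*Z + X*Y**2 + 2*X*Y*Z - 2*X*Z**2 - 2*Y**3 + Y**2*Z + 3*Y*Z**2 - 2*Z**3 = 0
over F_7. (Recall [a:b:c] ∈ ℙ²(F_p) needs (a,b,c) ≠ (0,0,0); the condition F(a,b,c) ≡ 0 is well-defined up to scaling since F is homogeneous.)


F(3,6,4) ≡ 6 (mod 7); P is NOT on the curve.

Evaluate F(3, 6, 4) term-by-term (mod 7).
  2*X**3 ↦ 2·27·1·1 = 54
  X**2*Z ↦ 1·9·1·4 = 36
  X*Y**2 ↦ 1·3·36·1 = 108
  2*X*Y*Z ↦ 2·3·6·4 = 144
  -2*X*Z**2 ↦ -2·3·1·16 = -96
  -2*Y**3 ↦ -2·1·216·1 = -432
  Y**2*Z ↦ 1·1·36·4 = 144
  3*Y*Z**2 ↦ 3·1·6·16 = 288
  -2*Z**3 ↦ -2·1·1·64 = -128
Sum: F(3, 6, 4) = (54) + (36) + (108) + (144) + (-96) + (-432) + (144) + (288) + (-128) = 118.
Reducing mod 7: 118 ≡ 6 (mod 7).
Since F(a, b, c) ≡ 6 ≠ 0 (mod 7), P does NOT lie on the curve.


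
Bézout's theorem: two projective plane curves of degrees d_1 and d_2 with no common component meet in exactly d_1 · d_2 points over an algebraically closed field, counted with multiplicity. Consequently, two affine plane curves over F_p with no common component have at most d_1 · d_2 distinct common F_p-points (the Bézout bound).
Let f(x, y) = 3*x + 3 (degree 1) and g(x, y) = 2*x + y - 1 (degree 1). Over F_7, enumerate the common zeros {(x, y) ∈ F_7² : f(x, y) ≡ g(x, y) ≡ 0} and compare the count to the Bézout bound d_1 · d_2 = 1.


Common zeros: {(6, 3)}; count = 1; Bézout bound = 1.

deg(f) = 1, deg(g) = 1, so Bézout bound = 1.
Scan x ∈ F_7. For each x, list the y ∈ F_7 with f(x, y) ≡ 0 and those with g(x, y) ≡ 0 (mod 7); the common zeros in that column are the intersection.
  x = 0: f ≡ 0 at y ∈ ∅; g ≡ 0 at y ∈ {1}; common: ∅.
  x = 1: f ≡ 0 at y ∈ ∅; g ≡ 0 at y ∈ {6}; common: ∅.
  x = 2: f ≡ 0 at y ∈ ∅; g ≡ 0 at y ∈ {4}; common: ∅.
  x = 3: f ≡ 0 at y ∈ ∅; g ≡ 0 at y ∈ {2}; common: ∅.
  x = 4: f ≡ 0 at y ∈ ∅; g ≡ 0 at y ∈ {0}; common: ∅.
  x = 5: f ≡ 0 at y ∈ ∅; g ≡ 0 at y ∈ {5}; common: ∅.
  x = 6: f ≡ 0 at y ∈ {0, 1, 2, 3, 4, 5, 6}; g ≡ 0 at y ∈ {3}; common: {3}.
Collecting: common zeros = {(6, 3)}, so the count is 1.
Comparison with the Bézout bound: 1 ≤ 1 = deg(f)·deg(g), as expected for curves with no common component (the bound is attained).


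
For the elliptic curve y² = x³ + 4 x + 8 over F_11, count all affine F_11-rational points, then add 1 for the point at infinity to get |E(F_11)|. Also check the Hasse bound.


Affine points = {(3, 5), (3, 6), (4, 0), (7, 4), (7, 7), (9, 5), (9, 6), (10, 5), (10, 6)}; affine count = 9; |E(F_11)| = 10.

Discriminant check: Δ ∝ 4a³ + 27b² = 4·4³ + 27·8² = 4·64 + 27·64 ≡ 4 (mod 11). Nonzero ⇒ E is nonsingular.
For each x ∈ F_11, compute rhs = x³ + 4·x + 8 mod 11, then count y ∈ F_11 with y² ≡ rhs.
  x = 0: rhs = 8, matching y values: none (0 points).
  x = 1: rhs = 2, matching y values: none (0 points).
  x = 2: rhs = 2, matching y values: none (0 points).
  x = 3: rhs = 3, matching y values: 5, 6 (2 points).
  x = 4: rhs = 0, matching y values: 0 (1 points).
  x = 5: rhs = 10, matching y values: none (0 points).
  x = 6: rhs = 6, matching y values: none (0 points).
  x = 7: rhs = 5, matching y values: 4, 7 (2 points).
  x = 8: rhs = 2, matching y values: none (0 points).
  x = 9: rhs = 3, matching y values: 5, 6 (2 points).
  x = 10: rhs = 3, matching y values: 5, 6 (2 points).
Total affine count: 9.
Full point count |E(F_11)| = 9 + 1 = 10.
Hasse bound: |10 − (11+1)| = |-2| = 2 ≤ 2√11 ≈ 6.6332 ✓.


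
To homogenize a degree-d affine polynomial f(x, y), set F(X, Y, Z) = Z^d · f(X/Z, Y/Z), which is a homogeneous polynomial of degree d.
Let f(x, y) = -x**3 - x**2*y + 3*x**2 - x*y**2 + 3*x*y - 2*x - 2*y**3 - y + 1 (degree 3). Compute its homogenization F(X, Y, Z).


F(X, Y, Z) = -X**3 - X**2*Y + 3*X**2*Z - X*Y**2 + 3*X*Y*Z - 2*X*Z**2 - 2*Y**3 - Y*Z**2 + Z**3

deg(f) = 3.
Substitute x = X/Z, y = Y/Z into f, then multiply by Z^3.
  monomial -1·x^3·y^0 ↦ -1·X^3·Y^0·Z^0.
  monomial -1·x^2·y^1 ↦ -1·X^2·Y^1·Z^0.
  monomial 3·x^2·y^0 ↦ 3·X^2·Y^0·Z^1.
  monomial -1·x^1·y^2 ↦ -1·X^1·Y^2·Z^0.
  monomial 3·x^1·y^1 ↦ 3·X^1·Y^1·Z^1.
  monomial -2·x^1·y^0 ↦ -2·X^1·Y^0·Z^2.
  monomial -2·x^0·y^3 ↦ -2·X^0·Y^3·Z^0.
  monomial -1·x^0·y^1 ↦ -1·X^0·Y^1·Z^2.
  monomial 1·x^0·y^0 ↦ 1·X^0·Y^0·Z^3.
Collecting: F(X, Y, Z) = -X**3 - X**2*Y + 3*X**2*Z - X*Y**2 + 3*X*Y*Z - 2*X*Z**2 - 2*Y**3 - Y*Z**2 + Z**3.


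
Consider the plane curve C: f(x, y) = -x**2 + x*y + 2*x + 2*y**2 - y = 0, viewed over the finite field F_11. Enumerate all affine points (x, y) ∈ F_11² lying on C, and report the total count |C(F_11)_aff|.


Affine F_11-points: {(0, 0), (0, 6), (1, 4), (1, 7), (2, 0), (2, 5), (5, 4), (5, 5), (8, 6), (8, 7)}; count = 10.

For each of the 121 pairs (x, y) ∈ F_11², evaluate f(x, y) mod 11. Record the zeros.
  x = 0: [0↦0, 1↦1, 2↦6, 3↦4, 4↦6, 5↦1, 6↦0, 7↦3, 8↦10, 9↦10, 10↦3]  zeros at y ∈ {0, 6}
  x = 1: [0↦1, 1↦3, 2↦9, 3↦8, 4↦0, 5↦7, 6↦7, 7↦0, 8↦8, 9↦9, 10↦3]  zeros at y ∈ {4, 7}
  x = 2: [0↦0, 1↦3, 2↦10, 3↦10, 4↦3, 5↦0, 6↦1, 7↦6, 8↦4, 9↦6, 10↦1]  zeros at y ∈ {0, 5}
  x = 3: [0↦8, 1↦1, 2↦9, 3↦10, 4↦4, 5↦2, 6↦4, 7↦10, 8↦9, 9↦1, 10↦8]  zeros at y ∈ ∅
  x = 4: [0↦3, 1↦8, 2↦6, 3↦8, 4↦3, 5↦2, 6↦5, 7↦1, 8↦1, 9↦5, 10↦2]  zeros at y ∈ ∅
  x = 5: [0↦7, 1↦2, 2↦1, 3↦4, 4↦0, 5↦0, 6↦4, 7↦1, 8↦2, 9↦7, 10↦5]  zeros at y ∈ {4, 5}
  x = 6: [0↦9, 1↦5, 2↦5, 3↦9, 4↦6, 5↦7, 6↦1, 7↦10, 8↦1, 9↦7, 10↦6]  zeros at y ∈ ∅
  x = 7: [0↦9, 1↦6, 2↦7, 3↦1, 4↦10, 5↦1, 6↦7, 7↦6, 8↦9, 9↦5, 10↦5]  zeros at y ∈ ∅
  x = 8: [0↦7, 1↦5, 2↦7, 3↦2, 4↦1, 5↦4, 6↦0, 7↦0, 8↦4, 9↦1, 10↦2]  zeros at y ∈ {6, 7}
  x = 9: [0↦3, 1↦2, 2↦5, 3↦1, 4↦1, 5↦5, 6↦2, 7↦3, 8↦8, 9↦6, 10↦8]  zeros at y ∈ ∅
  x = 10: [0↦8, 1↦8, 2↦1, 3↦9, 4↦10, 5↦4, 6↦2, 7↦4, 8↦10, 9↦9, 10↦1]  zeros at y ∈ ∅
Collecting zeros: affine points = {(0, 0), (0, 6), (1, 4), (1, 7), (2, 0), (2, 5), (5, 4), (5, 5), (8, 6), (8, 7)}.
Total count |C(F_11)_aff| = 10.


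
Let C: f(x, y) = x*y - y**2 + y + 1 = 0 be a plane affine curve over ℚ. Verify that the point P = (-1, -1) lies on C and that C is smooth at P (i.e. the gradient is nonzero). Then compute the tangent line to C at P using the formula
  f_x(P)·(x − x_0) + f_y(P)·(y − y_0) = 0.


Tangent line at P: -x + 2*y + 1 = 0.

Step 1: f(-1, -1) = 0, so P lies on C.
Step 2: partial derivatives
  f_x(x, y) = y, f_y(x, y) = x - 2*y + 1.
  f_x(P) = -1, f_y(P) = 2 (gradient nonzero, so P is smooth).
Step 3: tangent line at P: -1·(x − -1) + 2·(y − -1) = 0.
Expanding: -x + 2*y + 1 = 0.


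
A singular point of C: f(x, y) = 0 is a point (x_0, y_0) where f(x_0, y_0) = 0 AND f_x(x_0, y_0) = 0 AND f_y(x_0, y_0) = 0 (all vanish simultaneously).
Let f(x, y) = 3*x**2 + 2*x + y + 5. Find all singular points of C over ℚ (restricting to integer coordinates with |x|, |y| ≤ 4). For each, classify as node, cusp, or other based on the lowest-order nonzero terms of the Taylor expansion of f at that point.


No singular points in the scanned grid; C is smooth there.

Compute partial derivatives:
  f_x = 6*x + 2.
  f_y = 1.
f_y = 1 is a nonzero constant, so f_y never vanishes: no point (x, y) can satisfy f = f_x = f_y = 0. In particular no (x, y) ∈ {−4, ..., 4}² is singular; the curve is smooth.


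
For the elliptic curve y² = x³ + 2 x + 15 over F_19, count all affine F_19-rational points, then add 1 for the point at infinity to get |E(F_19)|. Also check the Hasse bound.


Affine points = {(4, 7), (4, 12), (5, 6), (5, 13), (7, 7), (7, 12), (8, 7), (8, 12), (10, 3), (10, 16), (11, 0), (12, 0), (15, 0), (16, 1), (16, 18)}; affine count = 15; |E(F_19)| = 16.

Discriminant check: Δ ∝ 4a³ + 27b² = 4·2³ + 27·15² = 4·8 + 27·225 ≡ 8 (mod 19). Nonzero ⇒ E is nonsingular.
For each x ∈ F_19, compute rhs = x³ + 2·x + 15 mod 19, then count y ∈ F_19 with y² ≡ rhs.
  x = 0: rhs = 15, matching y values: none (0 points).
  x = 1: rhs = 18, matching y values: none (0 points).
  x = 2: rhs = 8, matching y values: none (0 points).
  x = 3: rhs = 10, matching y values: none (0 points).
  x = 4: rhs = 11, matching y values: 7, 12 (2 points).
  x = 5: rhs = 17, matching y values: 6, 13 (2 points).
  x = 6: rhs = 15, matching y values: none (0 points).
  x = 7: rhs = 11, matching y values: 7, 12 (2 points).
  x = 8: rhs = 11, matching y values: 7, 12 (2 points).
  x = 9: rhs = 2, matching y values: none (0 points).
  x = 10: rhs = 9, matching y values: 3, 16 (2 points).
  x = 11: rhs = 0, matching y values: 0 (1 points).
  x = 12: rhs = 0, matching y values: 0 (1 points).
  x = 13: rhs = 15, matching y values: none (0 points).
  x = 14: rhs = 13, matching y values: none (0 points).
  x = 15: rhs = 0, matching y values: 0 (1 points).
  x = 16: rhs = 1, matching y values: 1, 18 (2 points).
  x = 17: rhs = 3, matching y values: none (0 points).
  x = 18: rhs = 12, matching y values: none (0 points).
Total affine count: 15.
Full point count |E(F_19)| = 15 + 1 = 16.
Hasse bound: |16 − (19+1)| = |-4| = 4 ≤ 2√19 ≈ 8.7178 ✓.


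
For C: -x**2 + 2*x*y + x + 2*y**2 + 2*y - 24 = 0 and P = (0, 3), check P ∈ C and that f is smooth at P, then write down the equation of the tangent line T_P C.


Tangent line at P: 7*x + 14*y - 42 = 0.

Step 1: f(0, 3) = 0, so P lies on C.
Step 2: partial derivatives
  f_x(x, y) = -2*x + 2*y + 1, f_y(x, y) = 2*x + 4*y + 2.
  f_x(P) = 7, f_y(P) = 14 (gradient nonzero, so P is smooth).
Step 3: tangent line at P: 7·(x − 0) + 14·(y − 3) = 0.
Expanding: 7*x + 14*y - 42 = 0.


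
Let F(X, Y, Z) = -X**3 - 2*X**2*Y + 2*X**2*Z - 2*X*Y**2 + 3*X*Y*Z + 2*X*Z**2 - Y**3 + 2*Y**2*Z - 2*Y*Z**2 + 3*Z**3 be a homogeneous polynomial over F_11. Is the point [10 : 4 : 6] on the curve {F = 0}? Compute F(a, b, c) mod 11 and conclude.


F(10,4,6) ≡ 7 (mod 11); P is NOT on the curve.

Evaluate F(10, 4, 6) term-by-term (mod 11).
  -X**3 ↦ -1·1000·1·1 = -1000
  -2*X**2*Y ↦ -2·100·4·1 = -800
  2*X**2*Z ↦ 2·100·1·6 = 1200
  -2*X*Y**2 ↦ -2·10·16·1 = -320
  3*X*Y*Z ↦ 3·10·4·6 = 720
  2*X*Z**2 ↦ 2·10·1·36 = 720
  -Y**3 ↦ -1·1·64·1 = -64
  2*Y**2*Z ↦ 2·1·16·6 = 192
  -2*Y*Z**2 ↦ -2·1·4·36 = -288
  3*Z**3 ↦ 3·1·1·216 = 648
Sum: F(10, 4, 6) = (-1000) + (-800) + (1200) + (-320) + (720) + (720) + (-64) + (192) + (-288) + (648) = 1008.
Reducing mod 11: 1008 ≡ 7 (mod 11).
Since F(a, b, c) ≡ 7 ≠ 0 (mod 11), P does NOT lie on the curve.


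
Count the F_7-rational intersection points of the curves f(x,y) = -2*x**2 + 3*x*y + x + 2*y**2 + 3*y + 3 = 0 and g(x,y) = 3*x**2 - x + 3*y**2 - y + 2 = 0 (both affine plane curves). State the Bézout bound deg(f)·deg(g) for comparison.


Common zeros: ∅; count = 0; Bézout bound = 4.

deg(f) = 2, deg(g) = 2, so Bézout bound = 4.
Scan x ∈ F_7. For each x, list the y ∈ F_7 with f(x, y) ≡ 0 and those with g(x, y) ≡ 0 (mod 7); the common zeros in that column are the intersection.
  x = 0: f ≡ 0 at y ∈ ∅; g ≡ 0 at y ∈ ∅; common: ∅.
  x = 1: f ≡ 0 at y ∈ ∅; g ≡ 0 at y ∈ {2, 3}; common: ∅.
  x = 2: f ≡ 0 at y ∈ {3}; g ≡ 0 at y ∈ {1, 4}; common: ∅.
  x = 3: f ≡ 0 at y ∈ {3, 5}; g ≡ 0 at y ∈ {1, 4}; common: ∅.
  x = 4: f ≡ 0 at y ∈ ∅; g ≡ 0 at y ∈ {2, 3}; common: ∅.
  x = 5: f ≡ 0 at y ∈ {0, 5}; g ≡ 0 at y ∈ ∅; common: ∅.
  x = 6: f ≡ 0 at y ∈ {0}; g ≡ 0 at y ∈ ∅; common: ∅.
Collecting: common zeros = ∅, so the count is 0.
Comparison with the Bézout bound: 0 ≤ 4 = deg(f)·deg(g), as expected for curves with no common component (the affine F_7-count falls short of the bound because intersections may lie at infinity, over extension fields, or carry multiplicity).


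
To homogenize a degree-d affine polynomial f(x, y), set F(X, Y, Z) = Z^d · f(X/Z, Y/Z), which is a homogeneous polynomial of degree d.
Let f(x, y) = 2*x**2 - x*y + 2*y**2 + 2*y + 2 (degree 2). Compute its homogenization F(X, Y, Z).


F(X, Y, Z) = 2*X**2 - X*Y + 2*Y**2 + 2*Y*Z + 2*Z**2

deg(f) = 2.
Substitute x = X/Z, y = Y/Z into f, then multiply by Z^2.
  monomial 2·x^2·y^0 ↦ 2·X^2·Y^0·Z^0.
  monomial -1·x^1·y^1 ↦ -1·X^1·Y^1·Z^0.
  monomial 2·x^0·y^2 ↦ 2·X^0·Y^2·Z^0.
  monomial 2·x^0·y^1 ↦ 2·X^0·Y^1·Z^1.
  monomial 2·x^0·y^0 ↦ 2·X^0·Y^0·Z^2.
Collecting: F(X, Y, Z) = 2*X**2 - X*Y + 2*Y**2 + 2*Y*Z + 2*Z**2.


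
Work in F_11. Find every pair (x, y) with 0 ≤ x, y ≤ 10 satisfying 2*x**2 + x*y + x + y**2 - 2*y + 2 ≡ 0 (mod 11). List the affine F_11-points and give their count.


Affine F_11-points: {(1, 3), (1, 9), (5, 9), (5, 10), (6, 8), (6, 10), (7, 2), (7, 4), (8, 2), (8, 3)}; count = 10.

For each of the 121 pairs (x, y) ∈ F_11², evaluate f(x, y) mod 11. Record the zeros.
  x = 0: [0↦2, 1↦1, 2↦2, 3↦5, 4↦10, 5↦6, 6↦4, 7↦4, 8↦6, 9↦10, 10↦5]  zeros at y ∈ ∅
  x = 1: [0↦5, 1↦5, 2↦7, 3↦0, 4↦6, 5↦3, 6↦2, 7↦3, 8↦6, 9↦0, 10↦7]  zeros at y ∈ {3, 9}
  x = 2: [0↦1, 1↦2, 2↦5, 3↦10, 4↦6, 5↦4, 6↦4, 7↦6, 8↦10, 9↦5, 10↦2]  zeros at y ∈ ∅
  x = 3: [0↦1, 1↦3, 2↦7, 3↦2, 4↦10, 5↦9, 6↦10, 7↦2, 8↦7, 9↦3, 10↦1]  zeros at y ∈ ∅
  x = 4: [0↦5, 1↦8, 2↦2, 3↦9, 4↦7, 5↦7, 6↦9, 7↦2, 8↦8, 9↦5, 10↦4]  zeros at y ∈ ∅
  x = 5: [0↦2, 1↦6, 2↦1, 3↦9, 4↦8, 5↦9, 6↦1, 7↦6, 8↦2, 9↦0, 10↦0]  zeros at y ∈ {9, 10}
  x = 6: [0↦3, 1↦8, 2↦4, 3↦2, 4↦2, 5↦4, 6↦8, 7↦3, 8↦0, 9↦10, 10↦0]  zeros at y ∈ {8, 10}
  x = 7: [0↦8, 1↦3, 2↦0, 3↦10, 4↦0, 5↦3, 6↦8, 7↦4, 8↦2, 9↦2, 10↦4]  zeros at y ∈ {2, 4}
  x = 8: [0↦6, 1↦2, 2↦0, 3↦0, 4↦2, 5↦6, 6↦1, 7↦9, 8↦8, 9↦9, 10↦1]  zeros at y ∈ {2, 3}
  x = 9: [0↦8, 1↦5, 2↦4, 3↦5, 4↦8, 5↦2, 6↦9, 7↦7, 8↦7, 9↦9, 10↦2]  zeros at y ∈ ∅
  x = 10: [0↦3, 1↦1, 2↦1, 3↦3, 4↦7, 5↦2, 6↦10, 7↦9, 8↦10, 9↦2, 10↦7]  zeros at y ∈ ∅
Collecting zeros: affine points = {(1, 3), (1, 9), (5, 9), (5, 10), (6, 8), (6, 10), (7, 2), (7, 4), (8, 2), (8, 3)}.
Total count |C(F_11)_aff| = 10.


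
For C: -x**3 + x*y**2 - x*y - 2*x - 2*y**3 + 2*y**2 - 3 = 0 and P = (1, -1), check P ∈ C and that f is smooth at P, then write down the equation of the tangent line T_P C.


Tangent line at P: -3*x - 13*y - 10 = 0.

Step 1: f(1, -1) = 0, so P lies on C.
Step 2: partial derivatives
  f_x(x, y) = -3*x**2 + y**2 - y - 2, f_y(x, y) = 2*x*y - x - 6*y**2 + 4*y.
  f_x(P) = -3, f_y(P) = -13 (gradient nonzero, so P is smooth).
Step 3: tangent line at P: -3·(x − 1) + -13·(y − -1) = 0.
Expanding: -3*x - 13*y - 10 = 0.


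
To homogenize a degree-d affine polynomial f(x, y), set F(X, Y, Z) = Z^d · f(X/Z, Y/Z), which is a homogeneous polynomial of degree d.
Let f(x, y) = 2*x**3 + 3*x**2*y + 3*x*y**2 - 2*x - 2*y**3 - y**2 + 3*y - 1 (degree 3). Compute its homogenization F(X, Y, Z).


F(X, Y, Z) = 2*X**3 + 3*X**2*Y + 3*X*Y**2 - 2*X*Z**2 - 2*Y**3 - Y**2*Z + 3*Y*Z**2 - Z**3

deg(f) = 3.
Substitute x = X/Z, y = Y/Z into f, then multiply by Z^3.
  monomial 2·x^3·y^0 ↦ 2·X^3·Y^0·Z^0.
  monomial 3·x^2·y^1 ↦ 3·X^2·Y^1·Z^0.
  monomial 3·x^1·y^2 ↦ 3·X^1·Y^2·Z^0.
  monomial -2·x^1·y^0 ↦ -2·X^1·Y^0·Z^2.
  monomial -2·x^0·y^3 ↦ -2·X^0·Y^3·Z^0.
  monomial -1·x^0·y^2 ↦ -1·X^0·Y^2·Z^1.
  monomial 3·x^0·y^1 ↦ 3·X^0·Y^1·Z^2.
  monomial -1·x^0·y^0 ↦ -1·X^0·Y^0·Z^3.
Collecting: F(X, Y, Z) = 2*X**3 + 3*X**2*Y + 3*X*Y**2 - 2*X*Z**2 - 2*Y**3 - Y**2*Z + 3*Y*Z**2 - Z**3.


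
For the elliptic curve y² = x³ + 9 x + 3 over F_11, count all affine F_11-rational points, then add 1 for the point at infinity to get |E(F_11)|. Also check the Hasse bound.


Affine points = {(0, 5), (0, 6), (4, 2), (4, 9), (6, 3), (6, 8), (8, 2), (8, 9), (10, 2), (10, 9)}; affine count = 10; |E(F_11)| = 11.

Discriminant check: Δ ∝ 4a³ + 27b² = 4·9³ + 27·3² = 4·729 + 27·9 ≡ 2 (mod 11). Nonzero ⇒ E is nonsingular.
For each x ∈ F_11, compute rhs = x³ + 9·x + 3 mod 11, then count y ∈ F_11 with y² ≡ rhs.
  x = 0: rhs = 3, matching y values: 5, 6 (2 points).
  x = 1: rhs = 2, matching y values: none (0 points).
  x = 2: rhs = 7, matching y values: none (0 points).
  x = 3: rhs = 2, matching y values: none (0 points).
  x = 4: rhs = 4, matching y values: 2, 9 (2 points).
  x = 5: rhs = 8, matching y values: none (0 points).
  x = 6: rhs = 9, matching y values: 3, 8 (2 points).
  x = 7: rhs = 2, matching y values: none (0 points).
  x = 8: rhs = 4, matching y values: 2, 9 (2 points).
  x = 9: rhs = 10, matching y values: none (0 points).
  x = 10: rhs = 4, matching y values: 2, 9 (2 points).
Total affine count: 10.
Full point count |E(F_11)| = 10 + 1 = 11.
Hasse bound: |11 − (11+1)| = |-1| = 1 ≤ 2√11 ≈ 6.6332 ✓.


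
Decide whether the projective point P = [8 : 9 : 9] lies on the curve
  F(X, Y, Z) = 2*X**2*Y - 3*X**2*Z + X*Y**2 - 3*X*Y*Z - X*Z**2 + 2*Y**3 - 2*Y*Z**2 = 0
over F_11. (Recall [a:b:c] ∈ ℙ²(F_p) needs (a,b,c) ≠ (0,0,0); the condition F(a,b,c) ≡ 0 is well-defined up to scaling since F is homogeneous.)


F(8,9,9) ≡ 10 (mod 11); P is NOT on the curve.

Evaluate F(8, 9, 9) term-by-term (mod 11).
  2*X**2*Y ↦ 2·64·9·1 = 1152
  -3*X**2*Z ↦ -3·64·1·9 = -1728
  X*Y**2 ↦ 1·8·81·1 = 648
  -3*X*Y*Z ↦ -3·8·9·9 = -1944
  -X*Z**2 ↦ -1·8·1·81 = -648
  2*Y**3 ↦ 2·1·729·1 = 1458
  -2*Y*Z**2 ↦ -2·1·9·81 = -1458
Sum: F(8, 9, 9) = (1152) + (-1728) + (648) + (-1944) + (-648) + (1458) + (-1458) = -2520.
Reducing mod 11: -2520 ≡ 10 (mod 11).
Since F(a, b, c) ≡ 10 ≠ 0 (mod 11), P does NOT lie on the curve.
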